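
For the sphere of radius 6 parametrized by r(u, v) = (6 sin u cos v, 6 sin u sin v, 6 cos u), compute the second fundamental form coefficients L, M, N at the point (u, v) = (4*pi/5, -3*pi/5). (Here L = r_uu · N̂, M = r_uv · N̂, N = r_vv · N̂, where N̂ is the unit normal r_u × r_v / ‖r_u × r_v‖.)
L = -6;  M = 0;  N = -15/4 + 3*sqrt(5)/4

Compute the unit normal N̂(u, v) = (sin(u)^2*cos(v)/Abs(sin(u)), sin(u)^2*sin(v)/Abs(sin(u)), sin(2*u)/(2*Abs(sin(u)))), and the second partials r_uu, r_uv, r_vv. Take dot products:
  L(u, v) = r_uu · N̂ = -6*sin(u)/Abs(sin(u)),
  M(u, v) = r_uv · N̂ = 0,
  N(u, v) = r_vv · N̂ = -6*sin(u)^3/Abs(sin(u)).
Evaluating at (u, v) = (4*pi/5, -3*pi/5):
  L = -6, M = 0, N = -15/4 + 3*sqrt(5)/4.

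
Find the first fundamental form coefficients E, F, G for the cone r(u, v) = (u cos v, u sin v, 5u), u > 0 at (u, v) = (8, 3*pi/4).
E = 26;  F = 0;  G = 64

Partials: r_u = (cos(v), sin(v), 5), r_v = (-u*sin(v), u*cos(v), 0). As functions of (u, v):
  E = r_u · r_u = 26,
  F = r_u · r_v = 0,
  G = r_v · r_v = u^2.
Evaluating at (u, v) = (8, 3*pi/4): E = 26, F = 0, G = 64.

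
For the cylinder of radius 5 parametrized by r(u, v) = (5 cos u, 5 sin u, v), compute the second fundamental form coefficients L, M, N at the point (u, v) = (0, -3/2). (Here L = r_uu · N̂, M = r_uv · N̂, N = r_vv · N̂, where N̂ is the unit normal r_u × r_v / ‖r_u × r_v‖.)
L = -5;  M = 0;  N = 0

Compute the unit normal N̂(u, v) = (cos(u), sin(u), 0), and the second partials r_uu, r_uv, r_vv. Take dot products:
  L(u, v) = r_uu · N̂ = -5,
  M(u, v) = r_uv · N̂ = 0,
  N(u, v) = r_vv · N̂ = 0.
Evaluating at (u, v) = (0, -3/2):
  L = -5, M = 0, N = 0.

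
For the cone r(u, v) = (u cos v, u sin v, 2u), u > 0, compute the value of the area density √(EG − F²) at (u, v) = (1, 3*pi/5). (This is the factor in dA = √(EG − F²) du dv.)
√(EG − F²)|_{(1, 3*pi/5)} = sqrt(5)

E = 5, F = 0, G = u^2, so EG − F² = 5*u^2. Taking the positive square root: √(EG − F²) = sqrt(5)*Abs(u). At (u, v) = (1, 3*pi/5): sqrt(5).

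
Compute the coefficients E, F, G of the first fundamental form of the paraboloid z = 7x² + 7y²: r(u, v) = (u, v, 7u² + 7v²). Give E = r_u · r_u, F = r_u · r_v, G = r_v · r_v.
E = 196*u^2 + 1;  F = 196*u*v;  G = 196*v^2 + 1

Compute partials: r_u = (1, 0, 14*u), r_v = (0, 1, 14*v). Then
  E = r_u · r_u = 196*u^2 + 1,
  F = r_u · r_v = 196*u*v,
  G = r_v · r_v = 196*v^2 + 1.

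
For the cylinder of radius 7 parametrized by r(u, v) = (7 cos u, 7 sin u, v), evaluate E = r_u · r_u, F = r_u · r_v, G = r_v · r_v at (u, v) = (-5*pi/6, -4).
E = 49;  F = 0;  G = 1

Partials: r_u = (-7*sin(u), 7*cos(u), 0), r_v = (0, 0, 1). As functions of (u, v):
  E = r_u · r_u = 49,
  F = r_u · r_v = 0,
  G = r_v · r_v = 1.
Evaluating at (u, v) = (-5*pi/6, -4): E = 49, F = 0, G = 1.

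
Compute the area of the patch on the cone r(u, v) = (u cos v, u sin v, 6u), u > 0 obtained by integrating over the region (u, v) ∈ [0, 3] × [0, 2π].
Area = 9*sqrt(37)*pi

Area = ∫∫ √(EG − F²) du dv with √(EG − F²) = sqrt(37)*Abs(u). Integrating over [0, 3] × [0, 2π] gives 9*sqrt(37)*pi.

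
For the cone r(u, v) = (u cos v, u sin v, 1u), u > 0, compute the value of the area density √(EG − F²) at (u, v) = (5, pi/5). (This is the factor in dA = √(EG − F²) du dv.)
√(EG − F²)|_{(5, pi/5)} = 5*sqrt(2)

E = 2, F = 0, G = u^2, so EG − F² = 2*u^2. Taking the positive square root: √(EG − F²) = sqrt(2)*Abs(u). At (u, v) = (5, pi/5): 5*sqrt(2).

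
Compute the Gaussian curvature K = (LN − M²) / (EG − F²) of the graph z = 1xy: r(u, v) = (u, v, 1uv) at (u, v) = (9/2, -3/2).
K = -4/2209

Coefficients of the first fundamental form: E = v^2 + 1, F = u*v, G = u^2 + 1.
Coefficients of the second fundamental form: L = 0, M = 1/sqrt(u^2 + v^2 + 1), N = 0.
Assemble K = (LN − M²)/(EG − F²) = 1/((u^2*v^2 - (u^2 + 1)*(v^2 + 1))*(u^2 + v^2 + 1)). At (u, v) = (9/2, -3/2): K = -4/2209.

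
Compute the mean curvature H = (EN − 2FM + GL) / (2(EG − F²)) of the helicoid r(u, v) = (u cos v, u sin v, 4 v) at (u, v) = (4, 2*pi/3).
H = 0

With E = 1, F = 0, G = u^2 + 16, L = 0, M = -4/sqrt(u^2 + 16), N = 0, assemble
  H = (EN − 2FM + GL) / (2(EG − F²)) = 0.
At (u, v) = (4, 2*pi/3): H = 0.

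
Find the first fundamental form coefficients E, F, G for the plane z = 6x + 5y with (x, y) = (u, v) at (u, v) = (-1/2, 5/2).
E = 37;  F = 30;  G = 26

Partials: r_u = (1, 0, 6), r_v = (0, 1, 5). As functions of (u, v):
  E = r_u · r_u = 37,
  F = r_u · r_v = 30,
  G = r_v · r_v = 26.
Evaluating at (u, v) = (-1/2, 5/2): E = 37, F = 30, G = 26.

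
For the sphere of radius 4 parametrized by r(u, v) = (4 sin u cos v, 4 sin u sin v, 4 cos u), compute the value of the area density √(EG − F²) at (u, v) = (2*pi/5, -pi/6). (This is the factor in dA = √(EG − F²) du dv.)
√(EG − F²)|_{(2*pi/5, -pi/6)} = 4*sqrt(2*sqrt(5) + 10)

E = 16, F = 0, G = 16*sin(u)^2, so EG − F² = 256*sin(u)^2. Taking the positive square root: √(EG − F²) = 16*Abs(sin(u)). At (u, v) = (2*pi/5, -pi/6): 4*sqrt(2*sqrt(5) + 10).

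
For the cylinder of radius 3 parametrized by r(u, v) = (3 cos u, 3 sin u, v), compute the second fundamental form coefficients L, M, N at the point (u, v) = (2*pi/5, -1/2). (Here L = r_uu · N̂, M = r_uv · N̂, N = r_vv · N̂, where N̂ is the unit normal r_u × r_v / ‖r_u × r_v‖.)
L = -3;  M = 0;  N = 0

Compute the unit normal N̂(u, v) = (cos(u), sin(u), 0), and the second partials r_uu, r_uv, r_vv. Take dot products:
  L(u, v) = r_uu · N̂ = -3,
  M(u, v) = r_uv · N̂ = 0,
  N(u, v) = r_vv · N̂ = 0.
Evaluating at (u, v) = (2*pi/5, -1/2):
  L = -3, M = 0, N = 0.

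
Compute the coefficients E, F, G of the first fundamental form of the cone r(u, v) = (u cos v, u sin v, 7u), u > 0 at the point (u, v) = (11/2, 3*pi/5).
E = 50;  F = 0;  G = 121/4

Partials: r_u = (cos(v), sin(v), 7), r_v = (-u*sin(v), u*cos(v), 0). As functions of (u, v):
  E = r_u · r_u = 50,
  F = r_u · r_v = 0,
  G = r_v · r_v = u^2.
Evaluating at (u, v) = (11/2, 3*pi/5): E = 50, F = 0, G = 121/4.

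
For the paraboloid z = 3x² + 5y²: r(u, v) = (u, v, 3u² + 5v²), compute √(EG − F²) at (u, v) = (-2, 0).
√(EG − F²)|_{(-2, 0)} = sqrt(145)

E = 36*u^2 + 1, F = 60*u*v, G = 100*v^2 + 1; EG − F² = 36*u^2 + 100*v^2 + 1; √(EG − F²) = sqrt(36*u^2 + 100*v^2 + 1). At the given point: sqrt(145).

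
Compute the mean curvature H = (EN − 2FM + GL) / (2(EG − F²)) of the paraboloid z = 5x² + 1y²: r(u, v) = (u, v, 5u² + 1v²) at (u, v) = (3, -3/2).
H = 951*sqrt(910)/828100

With E = 100*u^2 + 1, F = 20*u*v, G = 4*v^2 + 1, L = 10/sqrt(100*u^2 + 4*v^2 + 1), M = 0, N = 2/sqrt(100*u^2 + 4*v^2 + 1), assemble
  H = (EN − 2FM + GL) / (2(EG − F²)) = 2*(50*u^2 + 10*v^2 + 3)/(100*u^2 + 4*v^2 + 1)^(3/2).
At (u, v) = (3, -3/2): H = 951*sqrt(910)/828100.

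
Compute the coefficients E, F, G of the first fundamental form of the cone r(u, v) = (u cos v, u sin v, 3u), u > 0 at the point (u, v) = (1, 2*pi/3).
E = 10;  F = 0;  G = 1

Partials: r_u = (cos(v), sin(v), 3), r_v = (-u*sin(v), u*cos(v), 0). As functions of (u, v):
  E = r_u · r_u = 10,
  F = r_u · r_v = 0,
  G = r_v · r_v = u^2.
Evaluating at (u, v) = (1, 2*pi/3): E = 10, F = 0, G = 1.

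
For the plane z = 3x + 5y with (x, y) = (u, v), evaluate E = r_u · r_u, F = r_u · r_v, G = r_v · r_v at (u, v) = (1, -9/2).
E = 10;  F = 15;  G = 26

Partials: r_u = (1, 0, 3), r_v = (0, 1, 5). As functions of (u, v):
  E = r_u · r_u = 10,
  F = r_u · r_v = 15,
  G = r_v · r_v = 26.
Evaluating at (u, v) = (1, -9/2): E = 10, F = 15, G = 26.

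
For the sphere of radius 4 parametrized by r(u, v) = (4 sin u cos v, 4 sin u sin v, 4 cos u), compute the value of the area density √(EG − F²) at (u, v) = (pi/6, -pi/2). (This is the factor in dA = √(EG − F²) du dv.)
√(EG − F²)|_{(pi/6, -pi/2)} = 8

E = 16, F = 0, G = 16*sin(u)^2, so EG − F² = 256*sin(u)^2. Taking the positive square root: √(EG − F²) = 16*Abs(sin(u)). At (u, v) = (pi/6, -pi/2): 8.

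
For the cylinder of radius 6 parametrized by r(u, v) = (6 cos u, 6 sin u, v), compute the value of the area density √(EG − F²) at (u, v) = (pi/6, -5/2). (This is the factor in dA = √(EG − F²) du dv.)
√(EG − F²)|_{(pi/6, -5/2)} = 6

E = 36, F = 0, G = 1, so EG − F² = 36. Taking the positive square root: √(EG − F²) = 6. At (u, v) = (pi/6, -5/2): 6.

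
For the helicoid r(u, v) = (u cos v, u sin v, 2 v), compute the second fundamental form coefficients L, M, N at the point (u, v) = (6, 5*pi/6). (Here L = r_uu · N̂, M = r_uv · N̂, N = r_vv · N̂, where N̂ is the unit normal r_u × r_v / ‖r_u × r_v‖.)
L = 0;  M = -sqrt(10)/10;  N = 0

Compute the unit normal N̂(u, v) = (2*sin(v)/sqrt(u^2 + 4), -2*cos(v)/sqrt(u^2 + 4), u/sqrt(u^2 + 4)), and the second partials r_uu, r_uv, r_vv. Take dot products:
  L(u, v) = r_uu · N̂ = 0,
  M(u, v) = r_uv · N̂ = -2/sqrt(u^2 + 4),
  N(u, v) = r_vv · N̂ = 0.
Evaluating at (u, v) = (6, 5*pi/6):
  L = 0, M = -sqrt(10)/10, N = 0.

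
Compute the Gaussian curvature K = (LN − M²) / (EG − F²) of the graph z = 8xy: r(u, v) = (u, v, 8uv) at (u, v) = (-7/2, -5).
K = -64/5688225

Coefficients of the first fundamental form: E = 64*v^2 + 1, F = 64*u*v, G = 64*u^2 + 1.
Coefficients of the second fundamental form: L = 0, M = 8/sqrt(64*u^2 + 64*v^2 + 1), N = 0.
Assemble K = (LN − M²)/(EG − F²) = -64/(4096*u^4 + 8192*u^2*v^2 + 128*u^2 + 4096*v^4 + 128*v^2 + 1). At (u, v) = (-7/2, -5): K = -64/5688225.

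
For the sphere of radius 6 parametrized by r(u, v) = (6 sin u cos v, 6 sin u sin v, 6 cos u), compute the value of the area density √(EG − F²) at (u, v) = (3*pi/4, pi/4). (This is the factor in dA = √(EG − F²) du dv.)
√(EG − F²)|_{(3*pi/4, pi/4)} = 18*sqrt(2)

E = 36, F = 0, G = 36*sin(u)^2, so EG − F² = 1296*sin(u)^2. Taking the positive square root: √(EG − F²) = 36*Abs(sin(u)). At (u, v) = (3*pi/4, pi/4): 18*sqrt(2).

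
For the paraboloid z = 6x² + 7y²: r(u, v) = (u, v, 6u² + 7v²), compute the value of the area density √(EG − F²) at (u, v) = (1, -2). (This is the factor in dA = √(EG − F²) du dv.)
√(EG − F²)|_{(1, -2)} = sqrt(929)

E = 144*u^2 + 1, F = 168*u*v, G = 196*v^2 + 1, so EG − F² = 144*u^2 + 196*v^2 + 1. Taking the positive square root: √(EG − F²) = sqrt(144*u^2 + 196*v^2 + 1). At (u, v) = (1, -2): sqrt(929).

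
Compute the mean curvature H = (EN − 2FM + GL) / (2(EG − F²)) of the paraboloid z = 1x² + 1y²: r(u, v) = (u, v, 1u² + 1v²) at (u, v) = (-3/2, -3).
H = 47*sqrt(46)/2116

With E = 4*u^2 + 1, F = 4*u*v, G = 4*v^2 + 1, L = 2/sqrt(4*u^2 + 4*v^2 + 1), M = 0, N = 2/sqrt(4*u^2 + 4*v^2 + 1), assemble
  H = (EN − 2FM + GL) / (2(EG − F²)) = 2*(2*u^2 + 2*v^2 + 1)/(4*u^2 + 4*v^2 + 1)^(3/2).
At (u, v) = (-3/2, -3): H = 47*sqrt(46)/2116.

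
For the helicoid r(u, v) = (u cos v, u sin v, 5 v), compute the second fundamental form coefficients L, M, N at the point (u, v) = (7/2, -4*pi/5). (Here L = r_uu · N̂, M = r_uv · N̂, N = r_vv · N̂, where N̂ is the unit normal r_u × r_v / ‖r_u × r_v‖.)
L = 0;  M = -10*sqrt(149)/149;  N = 0

Compute the unit normal N̂(u, v) = (5*sin(v)/sqrt(u^2 + 25), -5*cos(v)/sqrt(u^2 + 25), u/sqrt(u^2 + 25)), and the second partials r_uu, r_uv, r_vv. Take dot products:
  L(u, v) = r_uu · N̂ = 0,
  M(u, v) = r_uv · N̂ = -5/sqrt(u^2 + 25),
  N(u, v) = r_vv · N̂ = 0.
Evaluating at (u, v) = (7/2, -4*pi/5):
  L = 0, M = -10*sqrt(149)/149, N = 0.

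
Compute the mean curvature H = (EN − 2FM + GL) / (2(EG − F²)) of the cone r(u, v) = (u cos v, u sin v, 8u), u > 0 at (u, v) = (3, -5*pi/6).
H = 4*sqrt(65)/195

With E = 65, F = 0, G = u^2, L = 0, M = 0, N = 8*sqrt(65)*u^2/(65*Abs(u)), assemble
  H = (EN − 2FM + GL) / (2(EG − F²)) = 4*sqrt(65)/(65*Abs(u)).
At (u, v) = (3, -5*pi/6): H = 4*sqrt(65)/195.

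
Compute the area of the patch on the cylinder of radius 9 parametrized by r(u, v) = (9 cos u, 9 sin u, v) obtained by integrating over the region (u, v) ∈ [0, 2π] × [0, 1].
Area = 18*pi

Area = ∫∫ √(EG − F²) du dv with √(EG − F²) = 9. Integrating over [0, 2π] × [0, 1] gives 18*pi.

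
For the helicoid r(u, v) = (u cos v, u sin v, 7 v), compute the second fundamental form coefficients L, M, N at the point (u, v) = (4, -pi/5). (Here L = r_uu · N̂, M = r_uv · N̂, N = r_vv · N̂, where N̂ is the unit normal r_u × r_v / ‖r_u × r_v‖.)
L = 0;  M = -7*sqrt(65)/65;  N = 0

Compute the unit normal N̂(u, v) = (7*sin(v)/sqrt(u^2 + 49), -7*cos(v)/sqrt(u^2 + 49), u/sqrt(u^2 + 49)), and the second partials r_uu, r_uv, r_vv. Take dot products:
  L(u, v) = r_uu · N̂ = 0,
  M(u, v) = r_uv · N̂ = -7/sqrt(u^2 + 49),
  N(u, v) = r_vv · N̂ = 0.
Evaluating at (u, v) = (4, -pi/5):
  L = 0, M = -7*sqrt(65)/65, N = 0.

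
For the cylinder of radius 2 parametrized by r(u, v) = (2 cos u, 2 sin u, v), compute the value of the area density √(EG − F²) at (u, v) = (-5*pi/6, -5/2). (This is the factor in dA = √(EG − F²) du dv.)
√(EG − F²)|_{(-5*pi/6, -5/2)} = 2

E = 4, F = 0, G = 1, so EG − F² = 4. Taking the positive square root: √(EG − F²) = 2. At (u, v) = (-5*pi/6, -5/2): 2.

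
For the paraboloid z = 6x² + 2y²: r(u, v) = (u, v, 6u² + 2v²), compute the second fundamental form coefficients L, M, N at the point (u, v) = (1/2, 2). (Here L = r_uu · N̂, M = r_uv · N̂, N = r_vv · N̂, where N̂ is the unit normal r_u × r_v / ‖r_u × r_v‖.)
L = 12*sqrt(101)/101;  M = 0;  N = 4*sqrt(101)/101

Compute the unit normal N̂(u, v) = (-12*u/sqrt(144*u^2 + 16*v^2 + 1), -4*v/sqrt(144*u^2 + 16*v^2 + 1), 1/sqrt(144*u^2 + 16*v^2 + 1)), and the second partials r_uu, r_uv, r_vv. Take dot products:
  L(u, v) = r_uu · N̂ = 12/sqrt(144*u^2 + 16*v^2 + 1),
  M(u, v) = r_uv · N̂ = 0,
  N(u, v) = r_vv · N̂ = 4/sqrt(144*u^2 + 16*v^2 + 1).
Evaluating at (u, v) = (1/2, 2):
  L = 12*sqrt(101)/101, M = 0, N = 4*sqrt(101)/101.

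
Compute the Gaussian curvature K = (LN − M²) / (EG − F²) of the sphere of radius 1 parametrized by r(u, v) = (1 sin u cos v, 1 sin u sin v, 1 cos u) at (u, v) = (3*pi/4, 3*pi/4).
K = 1

Coefficients of the first fundamental form: E = 1, F = 0, G = sin(u)^2.
Coefficients of the second fundamental form: L = -sin(u)/Abs(sin(u)), M = 0, N = -sin(u)^3/Abs(sin(u)).
Assemble K = (LN − M²)/(EG − F²) = 1. At (u, v) = (3*pi/4, 3*pi/4): K = 1.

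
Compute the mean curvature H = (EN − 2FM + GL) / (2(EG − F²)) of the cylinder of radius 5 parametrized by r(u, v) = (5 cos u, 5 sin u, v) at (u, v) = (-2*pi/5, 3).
H = -1/10

With E = 25, F = 0, G = 1, L = -5, M = 0, N = 0, assemble
  H = (EN − 2FM + GL) / (2(EG − F²)) = -1/10.
At (u, v) = (-2*pi/5, 3): H = -1/10.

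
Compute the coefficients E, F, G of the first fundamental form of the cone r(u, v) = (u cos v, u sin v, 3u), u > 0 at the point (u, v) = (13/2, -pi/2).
E = 10;  F = 0;  G = 169/4

Partials: r_u = (cos(v), sin(v), 3), r_v = (-u*sin(v), u*cos(v), 0). As functions of (u, v):
  E = r_u · r_u = 10,
  F = r_u · r_v = 0,
  G = r_v · r_v = u^2.
Evaluating at (u, v) = (13/2, -pi/2): E = 10, F = 0, G = 169/4.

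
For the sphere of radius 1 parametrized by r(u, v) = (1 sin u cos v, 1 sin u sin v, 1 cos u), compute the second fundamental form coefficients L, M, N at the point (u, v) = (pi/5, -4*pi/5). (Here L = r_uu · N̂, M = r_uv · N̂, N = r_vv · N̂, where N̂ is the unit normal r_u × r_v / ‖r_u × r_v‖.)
L = -1;  M = 0;  N = -5/8 + sqrt(5)/8

Compute the unit normal N̂(u, v) = (sin(u)^2*cos(v)/Abs(sin(u)), sin(u)^2*sin(v)/Abs(sin(u)), sin(2*u)/(2*Abs(sin(u)))), and the second partials r_uu, r_uv, r_vv. Take dot products:
  L(u, v) = r_uu · N̂ = -sin(u)/Abs(sin(u)),
  M(u, v) = r_uv · N̂ = 0,
  N(u, v) = r_vv · N̂ = -sin(u)^3/Abs(sin(u)).
Evaluating at (u, v) = (pi/5, -4*pi/5):
  L = -1, M = 0, N = -5/8 + sqrt(5)/8.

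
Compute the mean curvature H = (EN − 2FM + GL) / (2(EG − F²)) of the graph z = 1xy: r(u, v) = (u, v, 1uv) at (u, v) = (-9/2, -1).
H = -36*sqrt(89)/7921

With E = v^2 + 1, F = u*v, G = u^2 + 1, L = 0, M = 1/sqrt(u^2 + v^2 + 1), N = 0, assemble
  H = (EN − 2FM + GL) / (2(EG − F²)) = -u*v/(u^2 + v^2 + 1)^(3/2).
At (u, v) = (-9/2, -1): H = -36*sqrt(89)/7921.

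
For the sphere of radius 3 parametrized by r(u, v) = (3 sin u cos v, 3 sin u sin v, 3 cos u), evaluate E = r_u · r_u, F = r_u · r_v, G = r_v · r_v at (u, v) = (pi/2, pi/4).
E = 9;  F = 0;  G = 9

Partials: r_u = (3*cos(u)*cos(v), 3*sin(v)*cos(u), -3*sin(u)), r_v = (-3*sin(u)*sin(v), 3*sin(u)*cos(v), 0). As functions of (u, v):
  E = r_u · r_u = 9,
  F = r_u · r_v = 0,
  G = r_v · r_v = 9*sin(u)^2.
Evaluating at (u, v) = (pi/2, pi/4): E = 9, F = 0, G = 9.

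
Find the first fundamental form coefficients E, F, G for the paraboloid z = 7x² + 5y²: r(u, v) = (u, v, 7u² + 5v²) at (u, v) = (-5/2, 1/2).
E = 1226;  F = -175;  G = 26

Partials: r_u = (1, 0, 14*u), r_v = (0, 1, 10*v). As functions of (u, v):
  E = r_u · r_u = 196*u^2 + 1,
  F = r_u · r_v = 140*u*v,
  G = r_v · r_v = 100*v^2 + 1.
Evaluating at (u, v) = (-5/2, 1/2): E = 1226, F = -175, G = 26.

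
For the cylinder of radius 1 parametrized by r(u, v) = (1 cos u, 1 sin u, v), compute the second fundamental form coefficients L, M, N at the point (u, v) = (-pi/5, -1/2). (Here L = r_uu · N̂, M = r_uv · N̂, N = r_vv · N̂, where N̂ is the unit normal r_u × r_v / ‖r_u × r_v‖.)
L = -1;  M = 0;  N = 0

Compute the unit normal N̂(u, v) = (cos(u), sin(u), 0), and the second partials r_uu, r_uv, r_vv. Take dot products:
  L(u, v) = r_uu · N̂ = -1,
  M(u, v) = r_uv · N̂ = 0,
  N(u, v) = r_vv · N̂ = 0.
Evaluating at (u, v) = (-pi/5, -1/2):
  L = -1, M = 0, N = 0.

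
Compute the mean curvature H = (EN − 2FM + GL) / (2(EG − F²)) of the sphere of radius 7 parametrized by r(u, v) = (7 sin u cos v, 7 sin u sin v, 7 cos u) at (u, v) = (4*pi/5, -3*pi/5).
H = -1/7

With E = 49, F = 0, G = 49*sin(u)^2, L = -7*sin(u)/Abs(sin(u)), M = 0, N = -7*sin(u)^3/Abs(sin(u)), assemble
  H = (EN − 2FM + GL) / (2(EG − F²)) = -sin(u)/(7*Abs(sin(u))).
At (u, v) = (4*pi/5, -3*pi/5): H = -1/7.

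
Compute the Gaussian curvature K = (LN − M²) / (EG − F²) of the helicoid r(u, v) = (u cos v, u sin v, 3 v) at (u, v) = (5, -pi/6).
K = -9/1156

Coefficients of the first fundamental form: E = 1, F = 0, G = u^2 + 9.
Coefficients of the second fundamental form: L = 0, M = -3/sqrt(u^2 + 9), N = 0.
Assemble K = (LN − M²)/(EG − F²) = -9/(u^2 + 9)^2. At (u, v) = (5, -pi/6): K = -9/1156.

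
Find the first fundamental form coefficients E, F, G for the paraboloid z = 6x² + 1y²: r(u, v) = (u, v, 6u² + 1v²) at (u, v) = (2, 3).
E = 577;  F = 144;  G = 37

Partials: r_u = (1, 0, 12*u), r_v = (0, 1, 2*v). As functions of (u, v):
  E = r_u · r_u = 144*u^2 + 1,
  F = r_u · r_v = 24*u*v,
  G = r_v · r_v = 4*v^2 + 1.
Evaluating at (u, v) = (2, 3): E = 577, F = 144, G = 37.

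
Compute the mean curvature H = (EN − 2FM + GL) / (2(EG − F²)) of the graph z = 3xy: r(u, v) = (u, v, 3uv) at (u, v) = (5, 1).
H = -27*sqrt(235)/11045

With E = 9*v^2 + 1, F = 9*u*v, G = 9*u^2 + 1, L = 0, M = 3/sqrt(9*u^2 + 9*v^2 + 1), N = 0, assemble
  H = (EN − 2FM + GL) / (2(EG − F²)) = -27*u*v/(9*u^2 + 9*v^2 + 1)^(3/2).
At (u, v) = (5, 1): H = -27*sqrt(235)/11045.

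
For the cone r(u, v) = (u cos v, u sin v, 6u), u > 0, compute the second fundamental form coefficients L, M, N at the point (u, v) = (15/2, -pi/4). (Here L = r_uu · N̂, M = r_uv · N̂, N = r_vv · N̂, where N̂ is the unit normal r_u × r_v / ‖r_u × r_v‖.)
L = 0;  M = 0;  N = 45*sqrt(37)/37

Compute the unit normal N̂(u, v) = (-6*sqrt(37)*u*cos(v)/(37*Abs(u)), -6*sqrt(37)*u*sin(v)/(37*Abs(u)), sqrt(37)*u/(37*Abs(u))), and the second partials r_uu, r_uv, r_vv. Take dot products:
  L(u, v) = r_uu · N̂ = 0,
  M(u, v) = r_uv · N̂ = 0,
  N(u, v) = r_vv · N̂ = 6*sqrt(37)*u^2/(37*Abs(u)).
Evaluating at (u, v) = (15/2, -pi/4):
  L = 0, M = 0, N = 45*sqrt(37)/37.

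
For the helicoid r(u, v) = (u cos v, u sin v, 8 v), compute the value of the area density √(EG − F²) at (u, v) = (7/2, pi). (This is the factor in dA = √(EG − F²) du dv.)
√(EG − F²)|_{(7/2, pi)} = sqrt(305)/2

E = 1, F = 0, G = u^2 + 64, so EG − F² = u^2 + 64. Taking the positive square root: √(EG − F²) = sqrt(u^2 + 64). At (u, v) = (7/2, pi): sqrt(305)/2.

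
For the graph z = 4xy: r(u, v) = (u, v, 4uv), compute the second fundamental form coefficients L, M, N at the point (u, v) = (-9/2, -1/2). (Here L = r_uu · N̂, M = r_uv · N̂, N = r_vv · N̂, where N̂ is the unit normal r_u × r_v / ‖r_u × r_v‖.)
L = 0;  M = 4*sqrt(329)/329;  N = 0

Compute the unit normal N̂(u, v) = (-4*v/sqrt(16*u^2 + 16*v^2 + 1), -4*u/sqrt(16*u^2 + 16*v^2 + 1), 1/sqrt(16*u^2 + 16*v^2 + 1)), and the second partials r_uu, r_uv, r_vv. Take dot products:
  L(u, v) = r_uu · N̂ = 0,
  M(u, v) = r_uv · N̂ = 4/sqrt(16*u^2 + 16*v^2 + 1),
  N(u, v) = r_vv · N̂ = 0.
Evaluating at (u, v) = (-9/2, -1/2):
  L = 0, M = 4*sqrt(329)/329, N = 0.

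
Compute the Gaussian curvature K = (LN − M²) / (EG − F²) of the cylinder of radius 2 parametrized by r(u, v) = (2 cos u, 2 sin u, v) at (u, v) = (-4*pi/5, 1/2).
K = 0

Coefficients of the first fundamental form: E = 4, F = 0, G = 1.
Coefficients of the second fundamental form: L = -2, M = 0, N = 0.
Assemble K = (LN − M²)/(EG − F²) = 0. At (u, v) = (-4*pi/5, 1/2): K = 0.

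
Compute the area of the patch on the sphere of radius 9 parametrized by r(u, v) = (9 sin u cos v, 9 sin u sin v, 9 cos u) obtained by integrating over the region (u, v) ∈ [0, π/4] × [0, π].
Area = 81*pi*(2 - sqrt(2))/2

Area = ∫∫ √(EG − F²) du dv with √(EG − F²) = 81*Abs(sin(u)). Integrating over [0, π/4] × [0, π] gives 81*pi*(2 - sqrt(2))/2.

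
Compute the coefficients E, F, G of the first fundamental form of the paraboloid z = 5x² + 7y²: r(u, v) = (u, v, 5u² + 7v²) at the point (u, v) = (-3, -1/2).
E = 901;  F = 210;  G = 50

Partials: r_u = (1, 0, 10*u), r_v = (0, 1, 14*v). As functions of (u, v):
  E = r_u · r_u = 100*u^2 + 1,
  F = r_u · r_v = 140*u*v,
  G = r_v · r_v = 196*v^2 + 1.
Evaluating at (u, v) = (-3, -1/2): E = 901, F = 210, G = 50.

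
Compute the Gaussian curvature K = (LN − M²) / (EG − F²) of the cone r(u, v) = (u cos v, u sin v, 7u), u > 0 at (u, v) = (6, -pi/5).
K = 0

Coefficients of the first fundamental form: E = 50, F = 0, G = u^2.
Coefficients of the second fundamental form: L = 0, M = 0, N = 7*sqrt(2)*u^2/(10*Abs(u)).
Assemble K = (LN − M²)/(EG − F²) = 0. At (u, v) = (6, -pi/5): K = 0.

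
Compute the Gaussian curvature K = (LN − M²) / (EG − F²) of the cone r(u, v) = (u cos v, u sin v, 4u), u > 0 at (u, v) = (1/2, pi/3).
K = 0

Coefficients of the first fundamental form: E = 17, F = 0, G = u^2.
Coefficients of the second fundamental form: L = 0, M = 0, N = 4*sqrt(17)*u^2/(17*Abs(u)).
Assemble K = (LN − M²)/(EG − F²) = 0. At (u, v) = (1/2, pi/3): K = 0.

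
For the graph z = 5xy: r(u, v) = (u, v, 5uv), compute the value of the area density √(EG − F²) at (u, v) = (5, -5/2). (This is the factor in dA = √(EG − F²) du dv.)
√(EG − F²)|_{(5, -5/2)} = sqrt(3129)/2

E = 25*v^2 + 1, F = 25*u*v, G = 25*u^2 + 1, so EG − F² = 25*u^2 + 25*v^2 + 1. Taking the positive square root: √(EG − F²) = sqrt(25*u^2 + 25*v^2 + 1). At (u, v) = (5, -5/2): sqrt(3129)/2.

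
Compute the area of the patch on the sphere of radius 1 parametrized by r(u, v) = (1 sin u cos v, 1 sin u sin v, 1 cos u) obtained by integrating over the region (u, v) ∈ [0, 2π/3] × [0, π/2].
Area = 3*pi/4

Area = ∫∫ √(EG − F²) du dv with √(EG − F²) = Abs(sin(u)). Integrating over [0, 2π/3] × [0, π/2] gives 3*pi/4.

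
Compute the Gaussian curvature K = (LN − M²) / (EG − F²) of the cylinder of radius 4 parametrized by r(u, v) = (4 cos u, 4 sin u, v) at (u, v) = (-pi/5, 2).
K = 0

Coefficients of the first fundamental form: E = 16, F = 0, G = 1.
Coefficients of the second fundamental form: L = -4, M = 0, N = 0.
Assemble K = (LN − M²)/(EG − F²) = 0. At (u, v) = (-pi/5, 2): K = 0.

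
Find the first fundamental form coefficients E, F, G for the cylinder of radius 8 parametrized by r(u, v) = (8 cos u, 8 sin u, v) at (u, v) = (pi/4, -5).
E = 64;  F = 0;  G = 1

Partials: r_u = (-8*sin(u), 8*cos(u), 0), r_v = (0, 0, 1). As functions of (u, v):
  E = r_u · r_u = 64,
  F = r_u · r_v = 0,
  G = r_v · r_v = 1.
Evaluating at (u, v) = (pi/4, -5): E = 64, F = 0, G = 1.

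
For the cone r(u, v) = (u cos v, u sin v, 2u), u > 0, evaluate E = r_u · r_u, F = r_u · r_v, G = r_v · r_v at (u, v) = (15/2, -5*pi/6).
E = 5;  F = 0;  G = 225/4

Partials: r_u = (cos(v), sin(v), 2), r_v = (-u*sin(v), u*cos(v), 0). As functions of (u, v):
  E = r_u · r_u = 5,
  F = r_u · r_v = 0,
  G = r_v · r_v = u^2.
Evaluating at (u, v) = (15/2, -5*pi/6): E = 5, F = 0, G = 225/4.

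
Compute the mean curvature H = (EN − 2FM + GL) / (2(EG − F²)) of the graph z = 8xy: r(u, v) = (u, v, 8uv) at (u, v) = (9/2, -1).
H = 2304*sqrt(1361)/1852321

With E = 64*v^2 + 1, F = 64*u*v, G = 64*u^2 + 1, L = 0, M = 8/sqrt(64*u^2 + 64*v^2 + 1), N = 0, assemble
  H = (EN − 2FM + GL) / (2(EG − F²)) = -512*u*v/(64*u^2 + 64*v^2 + 1)^(3/2).
At (u, v) = (9/2, -1): H = 2304*sqrt(1361)/1852321.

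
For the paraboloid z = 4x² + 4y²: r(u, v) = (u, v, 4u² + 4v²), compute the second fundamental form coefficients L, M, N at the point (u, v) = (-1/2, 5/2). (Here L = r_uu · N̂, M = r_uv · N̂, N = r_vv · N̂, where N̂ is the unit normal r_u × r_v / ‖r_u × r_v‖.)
L = 8*sqrt(417)/417;  M = 0;  N = 8*sqrt(417)/417

Compute the unit normal N̂(u, v) = (-8*u/sqrt(64*u^2 + 64*v^2 + 1), -8*v/sqrt(64*u^2 + 64*v^2 + 1), 1/sqrt(64*u^2 + 64*v^2 + 1)), and the second partials r_uu, r_uv, r_vv. Take dot products:
  L(u, v) = r_uu · N̂ = 8/sqrt(64*u^2 + 64*v^2 + 1),
  M(u, v) = r_uv · N̂ = 0,
  N(u, v) = r_vv · N̂ = 8/sqrt(64*u^2 + 64*v^2 + 1).
Evaluating at (u, v) = (-1/2, 5/2):
  L = 8*sqrt(417)/417, M = 0, N = 8*sqrt(417)/417.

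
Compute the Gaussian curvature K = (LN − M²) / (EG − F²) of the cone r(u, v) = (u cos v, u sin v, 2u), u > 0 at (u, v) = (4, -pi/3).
K = 0

Coefficients of the first fundamental form: E = 5, F = 0, G = u^2.
Coefficients of the second fundamental form: L = 0, M = 0, N = 2*sqrt(5)*u^2/(5*Abs(u)).
Assemble K = (LN − M²)/(EG − F²) = 0. At (u, v) = (4, -pi/3): K = 0.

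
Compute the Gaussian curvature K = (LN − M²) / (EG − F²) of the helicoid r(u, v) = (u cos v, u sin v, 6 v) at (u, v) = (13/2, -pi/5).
K = -576/97969

Coefficients of the first fundamental form: E = 1, F = 0, G = u^2 + 36.
Coefficients of the second fundamental form: L = 0, M = -6/sqrt(u^2 + 36), N = 0.
Assemble K = (LN − M²)/(EG − F²) = -36/(u^2 + 36)^2. At (u, v) = (13/2, -pi/5): K = -576/97969.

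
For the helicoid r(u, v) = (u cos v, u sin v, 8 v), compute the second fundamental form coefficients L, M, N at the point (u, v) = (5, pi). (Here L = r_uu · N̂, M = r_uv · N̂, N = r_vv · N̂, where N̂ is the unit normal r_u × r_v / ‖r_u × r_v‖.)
L = 0;  M = -8*sqrt(89)/89;  N = 0

Compute the unit normal N̂(u, v) = (8*sin(v)/sqrt(u^2 + 64), -8*cos(v)/sqrt(u^2 + 64), u/sqrt(u^2 + 64)), and the second partials r_uu, r_uv, r_vv. Take dot products:
  L(u, v) = r_uu · N̂ = 0,
  M(u, v) = r_uv · N̂ = -8/sqrt(u^2 + 64),
  N(u, v) = r_vv · N̂ = 0.
Evaluating at (u, v) = (5, pi):
  L = 0, M = -8*sqrt(89)/89, N = 0.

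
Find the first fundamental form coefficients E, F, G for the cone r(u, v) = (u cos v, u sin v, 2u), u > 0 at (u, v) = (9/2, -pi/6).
E = 5;  F = 0;  G = 81/4

Partials: r_u = (cos(v), sin(v), 2), r_v = (-u*sin(v), u*cos(v), 0). As functions of (u, v):
  E = r_u · r_u = 5,
  F = r_u · r_v = 0,
  G = r_v · r_v = u^2.
Evaluating at (u, v) = (9/2, -pi/6): E = 5, F = 0, G = 81/4.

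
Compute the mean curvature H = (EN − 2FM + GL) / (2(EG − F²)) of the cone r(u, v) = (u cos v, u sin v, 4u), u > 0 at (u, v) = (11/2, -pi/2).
H = 4*sqrt(17)/187

With E = 17, F = 0, G = u^2, L = 0, M = 0, N = 4*sqrt(17)*u^2/(17*Abs(u)), assemble
  H = (EN − 2FM + GL) / (2(EG − F²)) = 2*sqrt(17)/(17*Abs(u)).
At (u, v) = (11/2, -pi/2): H = 4*sqrt(17)/187.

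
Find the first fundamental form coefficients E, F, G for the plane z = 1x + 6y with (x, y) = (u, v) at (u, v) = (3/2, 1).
E = 2;  F = 6;  G = 37

Partials: r_u = (1, 0, 1), r_v = (0, 1, 6). As functions of (u, v):
  E = r_u · r_u = 2,
  F = r_u · r_v = 6,
  G = r_v · r_v = 37.
Evaluating at (u, v) = (3/2, 1): E = 2, F = 6, G = 37.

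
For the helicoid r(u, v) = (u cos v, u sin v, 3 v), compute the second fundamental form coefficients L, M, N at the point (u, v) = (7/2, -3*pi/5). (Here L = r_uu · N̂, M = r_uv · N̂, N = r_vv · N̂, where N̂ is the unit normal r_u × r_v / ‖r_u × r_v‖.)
L = 0;  M = -6*sqrt(85)/85;  N = 0

Compute the unit normal N̂(u, v) = (3*sin(v)/sqrt(u^2 + 9), -3*cos(v)/sqrt(u^2 + 9), u/sqrt(u^2 + 9)), and the second partials r_uu, r_uv, r_vv. Take dot products:
  L(u, v) = r_uu · N̂ = 0,
  M(u, v) = r_uv · N̂ = -3/sqrt(u^2 + 9),
  N(u, v) = r_vv · N̂ = 0.
Evaluating at (u, v) = (7/2, -3*pi/5):
  L = 0, M = -6*sqrt(85)/85, N = 0.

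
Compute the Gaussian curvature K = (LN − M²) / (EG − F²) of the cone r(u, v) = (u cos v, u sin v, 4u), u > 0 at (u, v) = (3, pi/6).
K = 0

Coefficients of the first fundamental form: E = 17, F = 0, G = u^2.
Coefficients of the second fundamental form: L = 0, M = 0, N = 4*sqrt(17)*u^2/(17*Abs(u)).
Assemble K = (LN − M²)/(EG − F²) = 0. At (u, v) = (3, pi/6): K = 0.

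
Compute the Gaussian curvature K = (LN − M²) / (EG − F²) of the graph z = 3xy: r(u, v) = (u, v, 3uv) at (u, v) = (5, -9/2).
K = -144/2666689

Coefficients of the first fundamental form: E = 9*v^2 + 1, F = 9*u*v, G = 9*u^2 + 1.
Coefficients of the second fundamental form: L = 0, M = 3/sqrt(9*u^2 + 9*v^2 + 1), N = 0.
Assemble K = (LN − M²)/(EG − F²) = -9/(81*u^4 + 162*u^2*v^2 + 18*u^2 + 81*v^4 + 18*v^2 + 1). At (u, v) = (5, -9/2): K = -144/2666689.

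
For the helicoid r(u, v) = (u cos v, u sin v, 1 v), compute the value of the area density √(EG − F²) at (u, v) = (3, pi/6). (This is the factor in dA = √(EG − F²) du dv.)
√(EG − F²)|_{(3, pi/6)} = sqrt(10)

E = 1, F = 0, G = u^2 + 1, so EG − F² = u^2 + 1. Taking the positive square root: √(EG − F²) = sqrt(u^2 + 1). At (u, v) = (3, pi/6): sqrt(10).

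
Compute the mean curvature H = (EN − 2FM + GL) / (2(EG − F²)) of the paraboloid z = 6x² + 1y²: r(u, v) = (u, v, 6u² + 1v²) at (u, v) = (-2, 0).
H = 583*sqrt(577)/332929

With E = 144*u^2 + 1, F = 24*u*v, G = 4*v^2 + 1, L = 12/sqrt(144*u^2 + 4*v^2 + 1), M = 0, N = 2/sqrt(144*u^2 + 4*v^2 + 1), assemble
  H = (EN − 2FM + GL) / (2(EG − F²)) = (144*u^2 + 24*v^2 + 7)/(144*u^2 + 4*v^2 + 1)^(3/2).
At (u, v) = (-2, 0): H = 583*sqrt(577)/332929.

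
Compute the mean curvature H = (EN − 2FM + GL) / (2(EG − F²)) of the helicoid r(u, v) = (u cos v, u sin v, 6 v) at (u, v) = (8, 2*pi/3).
H = 0

With E = 1, F = 0, G = u^2 + 36, L = 0, M = -6/sqrt(u^2 + 36), N = 0, assemble
  H = (EN − 2FM + GL) / (2(EG − F²)) = 0.
At (u, v) = (8, 2*pi/3): H = 0.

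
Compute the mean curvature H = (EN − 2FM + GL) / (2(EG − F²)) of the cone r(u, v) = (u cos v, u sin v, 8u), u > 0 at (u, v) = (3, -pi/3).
H = 4*sqrt(65)/195

With E = 65, F = 0, G = u^2, L = 0, M = 0, N = 8*sqrt(65)*u^2/(65*Abs(u)), assemble
  H = (EN − 2FM + GL) / (2(EG − F²)) = 4*sqrt(65)/(65*Abs(u)).
At (u, v) = (3, -pi/3): H = 4*sqrt(65)/195.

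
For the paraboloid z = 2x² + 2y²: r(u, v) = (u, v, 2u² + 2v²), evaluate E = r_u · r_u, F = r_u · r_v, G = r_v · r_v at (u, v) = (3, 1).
E = 145;  F = 48;  G = 17

Partials: r_u = (1, 0, 4*u), r_v = (0, 1, 4*v). As functions of (u, v):
  E = r_u · r_u = 16*u^2 + 1,
  F = r_u · r_v = 16*u*v,
  G = r_v · r_v = 16*v^2 + 1.
Evaluating at (u, v) = (3, 1): E = 145, F = 48, G = 17.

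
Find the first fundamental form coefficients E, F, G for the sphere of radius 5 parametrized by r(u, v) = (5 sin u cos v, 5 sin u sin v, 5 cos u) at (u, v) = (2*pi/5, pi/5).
E = 25;  F = 0;  G = 25*sqrt(5)/8 + 125/8

Partials: r_u = (5*cos(u)*cos(v), 5*sin(v)*cos(u), -5*sin(u)), r_v = (-5*sin(u)*sin(v), 5*sin(u)*cos(v), 0). As functions of (u, v):
  E = r_u · r_u = 25,
  F = r_u · r_v = 0,
  G = r_v · r_v = 25*sin(u)^2.
Evaluating at (u, v) = (2*pi/5, pi/5): E = 25, F = 0, G = 25*sqrt(5)/8 + 125/8.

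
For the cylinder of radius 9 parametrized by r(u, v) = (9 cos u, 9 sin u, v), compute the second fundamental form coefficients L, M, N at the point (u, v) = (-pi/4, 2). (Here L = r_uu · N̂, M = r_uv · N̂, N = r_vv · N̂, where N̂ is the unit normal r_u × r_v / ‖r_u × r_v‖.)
L = -9;  M = 0;  N = 0

Compute the unit normal N̂(u, v) = (cos(u), sin(u), 0), and the second partials r_uu, r_uv, r_vv. Take dot products:
  L(u, v) = r_uu · N̂ = -9,
  M(u, v) = r_uv · N̂ = 0,
  N(u, v) = r_vv · N̂ = 0.
Evaluating at (u, v) = (-pi/4, 2):
  L = -9, M = 0, N = 0.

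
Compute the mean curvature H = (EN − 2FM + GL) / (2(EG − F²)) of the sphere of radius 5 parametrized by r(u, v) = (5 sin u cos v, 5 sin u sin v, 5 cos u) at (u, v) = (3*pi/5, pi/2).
H = -1/5

With E = 25, F = 0, G = 25*sin(u)^2, L = -5*sin(u)/Abs(sin(u)), M = 0, N = -5*sin(u)^3/Abs(sin(u)), assemble
  H = (EN − 2FM + GL) / (2(EG − F²)) = -sin(u)/(5*Abs(sin(u))).
At (u, v) = (3*pi/5, pi/2): H = -1/5.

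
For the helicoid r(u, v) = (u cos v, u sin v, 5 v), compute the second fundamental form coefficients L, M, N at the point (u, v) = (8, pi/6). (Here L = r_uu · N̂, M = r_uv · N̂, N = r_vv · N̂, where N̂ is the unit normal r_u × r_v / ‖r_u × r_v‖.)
L = 0;  M = -5*sqrt(89)/89;  N = 0

Compute the unit normal N̂(u, v) = (5*sin(v)/sqrt(u^2 + 25), -5*cos(v)/sqrt(u^2 + 25), u/sqrt(u^2 + 25)), and the second partials r_uu, r_uv, r_vv. Take dot products:
  L(u, v) = r_uu · N̂ = 0,
  M(u, v) = r_uv · N̂ = -5/sqrt(u^2 + 25),
  N(u, v) = r_vv · N̂ = 0.
Evaluating at (u, v) = (8, pi/6):
  L = 0, M = -5*sqrt(89)/89, N = 0.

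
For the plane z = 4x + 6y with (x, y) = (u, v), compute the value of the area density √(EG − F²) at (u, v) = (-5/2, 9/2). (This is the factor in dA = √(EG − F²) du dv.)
√(EG − F²)|_{(-5/2, 9/2)} = sqrt(53)

E = 17, F = 24, G = 37, so EG − F² = 53. Taking the positive square root: √(EG − F²) = sqrt(53). At (u, v) = (-5/2, 9/2): sqrt(53).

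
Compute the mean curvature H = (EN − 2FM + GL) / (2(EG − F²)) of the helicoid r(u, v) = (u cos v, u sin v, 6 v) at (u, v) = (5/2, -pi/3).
H = 0

With E = 1, F = 0, G = u^2 + 36, L = 0, M = -6/sqrt(u^2 + 36), N = 0, assemble
  H = (EN − 2FM + GL) / (2(EG − F²)) = 0.
At (u, v) = (5/2, -pi/3): H = 0.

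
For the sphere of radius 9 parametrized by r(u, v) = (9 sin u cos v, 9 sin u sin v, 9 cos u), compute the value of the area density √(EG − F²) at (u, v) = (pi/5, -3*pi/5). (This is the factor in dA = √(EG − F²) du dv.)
√(EG − F²)|_{(pi/5, -3*pi/5)} = 81*sqrt(10 - 2*sqrt(5))/4

E = 81, F = 0, G = 81*sin(u)^2, so EG − F² = 6561*sin(u)^2. Taking the positive square root: √(EG − F²) = 81*Abs(sin(u)). At (u, v) = (pi/5, -3*pi/5): 81*sqrt(10 - 2*sqrt(5))/4.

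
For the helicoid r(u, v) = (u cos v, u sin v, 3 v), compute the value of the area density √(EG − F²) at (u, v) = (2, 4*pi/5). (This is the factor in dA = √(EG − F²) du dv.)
√(EG − F²)|_{(2, 4*pi/5)} = sqrt(13)

E = 1, F = 0, G = u^2 + 9, so EG − F² = u^2 + 9. Taking the positive square root: √(EG − F²) = sqrt(u^2 + 9). At (u, v) = (2, 4*pi/5): sqrt(13).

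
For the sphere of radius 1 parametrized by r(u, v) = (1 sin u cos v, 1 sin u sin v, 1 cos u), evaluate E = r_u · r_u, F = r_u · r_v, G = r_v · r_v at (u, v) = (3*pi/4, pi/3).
E = 1;  F = 0;  G = 1/2

Partials: r_u = (cos(u)*cos(v), sin(v)*cos(u), -sin(u)), r_v = (-sin(u)*sin(v), sin(u)*cos(v), 0). As functions of (u, v):
  E = r_u · r_u = 1,
  F = r_u · r_v = 0,
  G = r_v · r_v = sin(u)^2.
Evaluating at (u, v) = (3*pi/4, pi/3): E = 1, F = 0, G = 1/2.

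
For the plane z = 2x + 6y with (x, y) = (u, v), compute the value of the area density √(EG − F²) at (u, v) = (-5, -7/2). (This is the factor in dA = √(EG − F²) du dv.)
√(EG − F²)|_{(-5, -7/2)} = sqrt(41)

E = 5, F = 12, G = 37, so EG − F² = 41. Taking the positive square root: √(EG − F²) = sqrt(41). At (u, v) = (-5, -7/2): sqrt(41).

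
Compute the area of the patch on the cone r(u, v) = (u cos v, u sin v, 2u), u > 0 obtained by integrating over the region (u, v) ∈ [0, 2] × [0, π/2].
Area = sqrt(5)*pi

Area = ∫∫ √(EG − F²) du dv with √(EG − F²) = sqrt(5)*Abs(u). Integrating over [0, 2] × [0, π/2] gives sqrt(5)*pi.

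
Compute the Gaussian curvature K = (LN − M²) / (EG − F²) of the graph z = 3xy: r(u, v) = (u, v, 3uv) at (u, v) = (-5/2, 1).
K = -144/70225

Coefficients of the first fundamental form: E = 9*v^2 + 1, F = 9*u*v, G = 9*u^2 + 1.
Coefficients of the second fundamental form: L = 0, M = 3/sqrt(9*u^2 + 9*v^2 + 1), N = 0.
Assemble K = (LN − M²)/(EG − F²) = -9/(81*u^4 + 162*u^2*v^2 + 18*u^2 + 81*v^4 + 18*v^2 + 1). At (u, v) = (-5/2, 1): K = -144/70225.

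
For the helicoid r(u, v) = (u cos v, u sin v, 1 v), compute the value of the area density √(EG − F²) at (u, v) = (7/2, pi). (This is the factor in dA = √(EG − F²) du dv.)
√(EG − F²)|_{(7/2, pi)} = sqrt(53)/2

E = 1, F = 0, G = u^2 + 1, so EG − F² = u^2 + 1. Taking the positive square root: √(EG − F²) = sqrt(u^2 + 1). At (u, v) = (7/2, pi): sqrt(53)/2.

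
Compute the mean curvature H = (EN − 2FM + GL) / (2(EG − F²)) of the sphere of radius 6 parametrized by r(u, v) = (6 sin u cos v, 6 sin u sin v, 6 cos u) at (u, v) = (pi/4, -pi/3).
H = -1/6

With E = 36, F = 0, G = 36*sin(u)^2, L = -6*sin(u)/Abs(sin(u)), M = 0, N = -6*sin(u)^3/Abs(sin(u)), assemble
  H = (EN − 2FM + GL) / (2(EG − F²)) = -sin(u)/(6*Abs(sin(u))).
At (u, v) = (pi/4, -pi/3): H = -1/6.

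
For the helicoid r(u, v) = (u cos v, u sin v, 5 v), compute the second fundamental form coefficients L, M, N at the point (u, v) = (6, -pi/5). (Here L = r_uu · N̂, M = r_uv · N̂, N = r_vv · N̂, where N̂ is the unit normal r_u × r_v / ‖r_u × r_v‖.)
L = 0;  M = -5*sqrt(61)/61;  N = 0

Compute the unit normal N̂(u, v) = (5*sin(v)/sqrt(u^2 + 25), -5*cos(v)/sqrt(u^2 + 25), u/sqrt(u^2 + 25)), and the second partials r_uu, r_uv, r_vv. Take dot products:
  L(u, v) = r_uu · N̂ = 0,
  M(u, v) = r_uv · N̂ = -5/sqrt(u^2 + 25),
  N(u, v) = r_vv · N̂ = 0.
Evaluating at (u, v) = (6, -pi/5):
  L = 0, M = -5*sqrt(61)/61, N = 0.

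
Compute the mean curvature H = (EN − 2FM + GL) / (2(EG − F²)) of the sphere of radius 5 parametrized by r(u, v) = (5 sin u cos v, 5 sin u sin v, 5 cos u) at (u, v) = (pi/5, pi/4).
H = -1/5

With E = 25, F = 0, G = 25*sin(u)^2, L = -5*sin(u)/Abs(sin(u)), M = 0, N = -5*sin(u)^3/Abs(sin(u)), assemble
  H = (EN − 2FM + GL) / (2(EG − F²)) = -sin(u)/(5*Abs(sin(u))).
At (u, v) = (pi/5, pi/4): H = -1/5.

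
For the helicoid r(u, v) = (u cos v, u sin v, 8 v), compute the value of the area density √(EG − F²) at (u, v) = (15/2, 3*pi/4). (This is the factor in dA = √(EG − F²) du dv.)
√(EG − F²)|_{(15/2, 3*pi/4)} = sqrt(481)/2

E = 1, F = 0, G = u^2 + 64, so EG − F² = u^2 + 64. Taking the positive square root: √(EG − F²) = sqrt(u^2 + 64). At (u, v) = (15/2, 3*pi/4): sqrt(481)/2.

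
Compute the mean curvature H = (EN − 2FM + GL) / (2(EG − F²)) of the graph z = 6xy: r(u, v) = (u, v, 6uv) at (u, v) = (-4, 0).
H = 0

With E = 36*v^2 + 1, F = 36*u*v, G = 36*u^2 + 1, L = 0, M = 6/sqrt(36*u^2 + 36*v^2 + 1), N = 0, assemble
  H = (EN − 2FM + GL) / (2(EG − F²)) = -216*u*v/(36*u^2 + 36*v^2 + 1)^(3/2).
At (u, v) = (-4, 0): H = 0.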